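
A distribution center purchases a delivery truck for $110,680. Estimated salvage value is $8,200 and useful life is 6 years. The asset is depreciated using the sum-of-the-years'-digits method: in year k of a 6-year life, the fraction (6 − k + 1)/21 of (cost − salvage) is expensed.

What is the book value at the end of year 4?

Depreciable base = $110,680 − $8,200 = $102,480.
Sum of the years' digits = 6+5+4+3+2+1 = 21.
Year 1: $102,480 × 6/21 = $29,280. Book value $81,400.
Year 2: $102,480 × 5/21 = $24,400. Book value $57,000.
Year 3: $102,480 × 4/21 = $19,520. Book value $37,480.
Year 4: $102,480 × 3/21 = $14,640. Book value $22,840.

$22,840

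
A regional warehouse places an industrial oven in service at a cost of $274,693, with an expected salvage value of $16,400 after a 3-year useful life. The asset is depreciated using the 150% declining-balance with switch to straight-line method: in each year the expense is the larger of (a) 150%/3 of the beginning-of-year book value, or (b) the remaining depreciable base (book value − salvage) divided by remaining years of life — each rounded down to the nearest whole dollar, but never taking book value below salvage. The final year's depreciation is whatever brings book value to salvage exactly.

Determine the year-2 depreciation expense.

Depreciable base = $274,693 − $16,400 = $258,293.
Year 1: DB = ⌊$274,693 × 150%/3⌋ = $137,346; SL = ⌊$258,293/3⌋ = $86,097 → take DB $137,346. Book value $137,347.
Year 2: DB = ⌊$137,347 × 150%/3⌋ = $68,673; SL = ⌊$120,947/2⌋ = $60,473 → take DB $68,673. Book value $68,674.

$68,673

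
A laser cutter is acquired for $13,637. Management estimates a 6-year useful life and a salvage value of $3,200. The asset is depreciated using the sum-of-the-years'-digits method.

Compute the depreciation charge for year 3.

Depreciable base = $13,637 − $3,200 = $10,437.
Sum of the years' digits = 6+5+4+3+2+1 = 21.
Year 1: $10,437 × 6/21 = $2,982. Book value $10,655.
Year 2: $10,437 × 5/21 = $2,485. Book value $8,170.
Year 3: $10,437 × 4/21 = $1,988. Book value $6,182.

$1,988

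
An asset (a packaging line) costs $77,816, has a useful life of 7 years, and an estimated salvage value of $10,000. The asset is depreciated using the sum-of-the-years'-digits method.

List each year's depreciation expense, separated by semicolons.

$16,954; $14,532; $12,110; $9,688; $7,266; $4,844; $2,422

Depreciable base = $77,816 − $10,000 = $67,816.
Sum of the years' digits = 7+6+5+4+3+2+1 = 28.
Year 1: $67,816 × 7/28 = $16,954. Book value $60,862.
Year 2: $67,816 × 6/28 = $14,532. Book value $46,330.
Year 3: $67,816 × 5/28 = $12,110. Book value $34,220.
Year 4: $67,816 × 4/28 = $9,688. Book value $24,532.
Year 5: $67,816 × 3/28 = $7,266. Book value $17,266.
Year 6: $67,816 × 2/28 = $4,844. Book value $12,422.
Year 7: $67,816 × 1/28 = $2,422. Book value $10,000.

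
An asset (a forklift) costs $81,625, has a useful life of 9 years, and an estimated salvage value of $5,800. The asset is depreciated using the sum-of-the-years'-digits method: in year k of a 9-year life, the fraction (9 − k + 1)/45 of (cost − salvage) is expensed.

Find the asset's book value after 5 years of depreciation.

Depreciable base = $81,625 − $5,800 = $75,825.
Sum of the years' digits = 9+8+7+6+5+4+3+2+1 = 45.
Year 1: $75,825 × 9/45 = $15,165. Book value $66,460.
Year 2: $75,825 × 8/45 = $13,480. Book value $52,980.
Year 3: $75,825 × 7/45 = $11,795. Book value $41,185.
Year 4: $75,825 × 6/45 = $10,110. Book value $31,075.
Year 5: $75,825 × 5/45 = $8,425. Book value $22,650.

$22,650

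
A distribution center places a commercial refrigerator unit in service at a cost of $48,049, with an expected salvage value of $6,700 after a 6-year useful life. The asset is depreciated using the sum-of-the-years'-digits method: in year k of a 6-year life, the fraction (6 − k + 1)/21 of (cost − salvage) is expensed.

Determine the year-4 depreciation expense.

Depreciable base = $48,049 − $6,700 = $41,349.
Sum of the years' digits = 6+5+4+3+2+1 = 21.
Year 1: $41,349 × 6/21 = $11,814. Book value $36,235.
Year 2: $41,349 × 5/21 = $9,845. Book value $26,390.
Year 3: $41,349 × 4/21 = $7,876. Book value $18,514.
Year 4: $41,349 × 3/21 = $5,907. Book value $12,607.

$5,907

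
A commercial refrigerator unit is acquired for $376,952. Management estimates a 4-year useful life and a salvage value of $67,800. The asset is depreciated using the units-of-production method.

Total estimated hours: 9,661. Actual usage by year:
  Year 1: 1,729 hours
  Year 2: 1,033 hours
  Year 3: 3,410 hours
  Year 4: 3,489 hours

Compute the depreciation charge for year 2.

$33,056

Depreciable base = $376,952 − $67,800 = $309,152.
Rate = $309,152 / 9,661 hours = $32 per hour.
Year 1: 1,729 × $32 = $55,328. Book value $321,624.
Year 2: 1,033 × $32 = $33,056. Book value $288,568.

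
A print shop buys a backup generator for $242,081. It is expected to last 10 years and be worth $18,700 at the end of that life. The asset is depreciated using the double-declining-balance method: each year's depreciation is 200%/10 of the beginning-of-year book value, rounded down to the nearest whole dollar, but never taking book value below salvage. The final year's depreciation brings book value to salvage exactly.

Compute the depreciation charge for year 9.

$8,123

Depreciable base = $242,081 − $18,700 = $223,381.
Year 1: ⌊$242,081 × 200%/10⌋ = $48,416. Book value $193,665.
Year 2: ⌊$193,665 × 200%/10⌋ = $38,733. Book value $154,932.
Year 3: ⌊$154,932 × 200%/10⌋ = $30,986. Book value $123,946.
Year 4: ⌊$123,946 × 200%/10⌋ = $24,789. Book value $99,157.
Year 5: ⌊$99,157 × 200%/10⌋ = $19,831. Book value $79,326.
Year 6: ⌊$79,326 × 200%/10⌋ = $15,865. Book value $63,461.
Year 7: ⌊$63,461 × 200%/10⌋ = $12,692. Book value $50,769.
Year 8: ⌊$50,769 × 200%/10⌋ = $10,153. Book value $40,616.
Year 9: ⌊$40,616 × 200%/10⌋ = $8,123. Book value $32,493.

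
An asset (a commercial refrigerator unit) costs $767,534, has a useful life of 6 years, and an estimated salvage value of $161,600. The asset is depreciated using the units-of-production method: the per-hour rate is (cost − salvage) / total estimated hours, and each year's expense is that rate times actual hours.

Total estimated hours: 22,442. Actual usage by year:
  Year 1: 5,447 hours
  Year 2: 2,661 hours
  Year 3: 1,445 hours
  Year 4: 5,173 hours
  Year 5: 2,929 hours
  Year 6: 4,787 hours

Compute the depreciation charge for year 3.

Depreciable base = $767,534 − $161,600 = $605,934.
Rate = $605,934 / 22,442 hours = $27 per hour.
Year 1: 5,447 × $27 = $147,069. Book value $620,465.
Year 2: 2,661 × $27 = $71,847. Book value $548,618.
Year 3: 1,445 × $27 = $39,015. Book value $509,603.

$39,015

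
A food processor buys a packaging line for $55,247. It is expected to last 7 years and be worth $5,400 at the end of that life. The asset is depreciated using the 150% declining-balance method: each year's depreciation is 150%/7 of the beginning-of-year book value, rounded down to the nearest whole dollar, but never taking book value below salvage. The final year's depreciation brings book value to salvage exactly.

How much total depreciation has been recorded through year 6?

Depreciable base = $55,247 − $5,400 = $49,847.
Year 1: ⌊$55,247 × 150%/7⌋ = $11,838. Book value $43,409.
Year 2: ⌊$43,409 × 150%/7⌋ = $9,301. Book value $34,108.
Year 3: ⌊$34,108 × 150%/7⌋ = $7,308. Book value $26,800.
Year 4: ⌊$26,800 × 150%/7⌋ = $5,742. Book value $21,058.
Year 5: ⌊$21,058 × 150%/7⌋ = $4,512. Book value $16,546.
Year 6: ⌊$16,546 × 150%/7⌋ = $3,545. Book value $13,001.
Accumulated through year 6 = $55,247 − $13,001 = $42,246.

$42,246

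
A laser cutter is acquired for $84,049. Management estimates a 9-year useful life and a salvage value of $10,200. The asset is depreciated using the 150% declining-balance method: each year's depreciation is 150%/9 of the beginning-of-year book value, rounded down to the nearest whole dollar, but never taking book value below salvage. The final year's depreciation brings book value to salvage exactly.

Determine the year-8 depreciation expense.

$3,909

Depreciable base = $84,049 − $10,200 = $73,849.
Year 1: ⌊$84,049 × 150%/9⌋ = $14,008. Book value $70,041.
Year 2: ⌊$70,041 × 150%/9⌋ = $11,673. Book value $58,368.
Year 3: ⌊$58,368 × 150%/9⌋ = $9,728. Book value $48,640.
Year 4: ⌊$48,640 × 150%/9⌋ = $8,106. Book value $40,534.
Year 5: ⌊$40,534 × 150%/9⌋ = $6,755. Book value $33,779.
Year 6: ⌊$33,779 × 150%/9⌋ = $5,629. Book value $28,150.
Year 7: ⌊$28,150 × 150%/9⌋ = $4,691. Book value $23,459.
Year 8: ⌊$23,459 × 150%/9⌋ = $3,909. Book value $19,550.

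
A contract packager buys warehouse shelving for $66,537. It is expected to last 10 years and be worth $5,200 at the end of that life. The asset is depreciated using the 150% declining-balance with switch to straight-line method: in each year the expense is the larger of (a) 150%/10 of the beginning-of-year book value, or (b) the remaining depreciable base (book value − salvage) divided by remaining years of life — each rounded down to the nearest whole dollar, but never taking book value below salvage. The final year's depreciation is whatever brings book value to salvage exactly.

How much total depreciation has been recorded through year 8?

Depreciable base = $66,537 − $5,200 = $61,337.
Year 1: DB = ⌊$66,537 × 150%/10⌋ = $9,980; SL = ⌊$61,337/10⌋ = $6,133 → take DB $9,980. Book value $56,557.
Year 2: DB = ⌊$56,557 × 150%/10⌋ = $8,483; SL = ⌊$51,357/9⌋ = $5,706 → take DB $8,483. Book value $48,074.
Year 3: DB = ⌊$48,074 × 150%/10⌋ = $7,211; SL = ⌊$42,874/8⌋ = $5,359 → take DB $7,211. Book value $40,863.
Year 4: DB = ⌊$40,863 × 150%/10⌋ = $6,129; SL = ⌊$35,663/7⌋ = $5,094 → take DB $6,129. Book value $34,734.
Year 5: DB = ⌊$34,734 × 150%/10⌋ = $5,210; SL = ⌊$29,534/6⌋ = $4,922 → take DB $5,210. Book value $29,524.
Year 6: DB = ⌊$29,524 × 150%/10⌋ = $4,428; SL = ⌊$24,324/5⌋ = $4,864 → take SL $4,864. Book value $24,660.
Year 7: DB = ⌊$24,660 × 150%/10⌋ = $3,699; SL = ⌊$19,460/4⌋ = $4,865 → take SL $4,865. Book value $19,795.
Year 8: DB = ⌊$19,795 × 150%/10⌋ = $2,969; SL = ⌊$14,595/3⌋ = $4,865 → take SL $4,865. Book value $14,930.
Accumulated through year 8 = $66,537 − $14,930 = $51,607.

$51,607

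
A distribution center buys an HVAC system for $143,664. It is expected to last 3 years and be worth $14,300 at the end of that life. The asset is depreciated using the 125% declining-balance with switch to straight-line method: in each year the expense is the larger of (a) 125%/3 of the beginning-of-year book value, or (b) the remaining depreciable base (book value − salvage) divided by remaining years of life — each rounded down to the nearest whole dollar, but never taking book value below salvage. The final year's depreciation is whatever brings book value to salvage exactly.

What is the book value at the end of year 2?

$48,886

Depreciable base = $143,664 − $14,300 = $129,364.
Year 1: DB = ⌊$143,664 × 125%/3⌋ = $59,860; SL = ⌊$129,364/3⌋ = $43,121 → take DB $59,860. Book value $83,804.
Year 2: DB = ⌊$83,804 × 125%/3⌋ = $34,918; SL = ⌊$69,504/2⌋ = $34,752 → take DB $34,918. Book value $48,886.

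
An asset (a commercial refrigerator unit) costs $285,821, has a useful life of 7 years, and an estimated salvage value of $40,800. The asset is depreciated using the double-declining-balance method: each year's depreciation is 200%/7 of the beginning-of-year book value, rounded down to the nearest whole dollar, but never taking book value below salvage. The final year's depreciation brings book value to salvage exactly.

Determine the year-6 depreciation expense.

Depreciable base = $285,821 − $40,800 = $245,021.
Year 1: ⌊$285,821 × 200%/7⌋ = $81,663. Book value $204,158.
Year 2: ⌊$204,158 × 200%/7⌋ = $58,330. Book value $145,828.
Year 3: ⌊$145,828 × 200%/7⌋ = $41,665. Book value $104,163.
Year 4: ⌊$104,163 × 200%/7⌋ = $29,760. Book value $74,403.
Year 5: ⌊$74,403 × 200%/7⌋ = $21,258. Book value $53,145.
Year 6: ⌊$53,145 × 200%/7⌋ = $15,184, capped at $12,345. Book value $40,800.

$12,345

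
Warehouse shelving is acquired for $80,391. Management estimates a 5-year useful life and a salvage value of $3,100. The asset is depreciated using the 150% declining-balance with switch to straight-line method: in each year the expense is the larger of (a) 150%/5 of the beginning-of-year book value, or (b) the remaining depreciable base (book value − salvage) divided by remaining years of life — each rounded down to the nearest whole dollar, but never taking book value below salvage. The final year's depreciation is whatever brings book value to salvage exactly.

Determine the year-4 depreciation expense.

$12,097

Depreciable base = $80,391 − $3,100 = $77,291.
Year 1: DB = ⌊$80,391 × 150%/5⌋ = $24,117; SL = ⌊$77,291/5⌋ = $15,458 → take DB $24,117. Book value $56,274.
Year 2: DB = ⌊$56,274 × 150%/5⌋ = $16,882; SL = ⌊$53,174/4⌋ = $13,293 → take DB $16,882. Book value $39,392.
Year 3: DB = ⌊$39,392 × 150%/5⌋ = $11,817; SL = ⌊$36,292/3⌋ = $12,097 → take SL $12,097. Book value $27,295.
Year 4: DB = ⌊$27,295 × 150%/5⌋ = $8,188; SL = ⌊$24,195/2⌋ = $12,097 → take SL $12,097. Book value $15,198.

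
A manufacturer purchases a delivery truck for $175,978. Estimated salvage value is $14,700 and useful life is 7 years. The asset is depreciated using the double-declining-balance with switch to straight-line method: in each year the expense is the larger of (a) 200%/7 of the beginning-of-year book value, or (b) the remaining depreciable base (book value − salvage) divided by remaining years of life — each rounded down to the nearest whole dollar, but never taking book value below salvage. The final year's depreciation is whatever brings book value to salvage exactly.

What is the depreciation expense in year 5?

Depreciable base = $175,978 − $14,700 = $161,278.
Year 1: DB = ⌊$175,978 × 200%/7⌋ = $50,279; SL = ⌊$161,278/7⌋ = $23,039 → take DB $50,279. Book value $125,699.
Year 2: DB = ⌊$125,699 × 200%/7⌋ = $35,914; SL = ⌊$110,999/6⌋ = $18,499 → take DB $35,914. Book value $89,785.
Year 3: DB = ⌊$89,785 × 200%/7⌋ = $25,652; SL = ⌊$75,085/5⌋ = $15,017 → take DB $25,652. Book value $64,133.
Year 4: DB = ⌊$64,133 × 200%/7⌋ = $18,323; SL = ⌊$49,433/4⌋ = $12,358 → take DB $18,323. Book value $45,810.
Year 5: DB = ⌊$45,810 × 200%/7⌋ = $13,088; SL = ⌊$31,110/3⌋ = $10,370 → take DB $13,088. Book value $32,722.

$13,088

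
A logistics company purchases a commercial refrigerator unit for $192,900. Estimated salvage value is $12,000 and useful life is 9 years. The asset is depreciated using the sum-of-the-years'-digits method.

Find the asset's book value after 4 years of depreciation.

$72,300

Depreciable base = $192,900 − $12,000 = $180,900.
Sum of the years' digits = 9+8+7+6+5+4+3+2+1 = 45.
Year 1: $180,900 × 9/45 = $36,180. Book value $156,720.
Year 2: $180,900 × 8/45 = $32,160. Book value $124,560.
Year 3: $180,900 × 7/45 = $28,140. Book value $96,420.
Year 4: $180,900 × 6/45 = $24,120. Book value $72,300.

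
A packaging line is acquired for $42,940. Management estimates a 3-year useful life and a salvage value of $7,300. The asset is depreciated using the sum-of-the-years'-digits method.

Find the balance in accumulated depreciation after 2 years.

Depreciable base = $42,940 − $7,300 = $35,640.
Sum of the years' digits = 3+2+1 = 6.
Year 1: $35,640 × 3/6 = $17,820. Book value $25,120.
Year 2: $35,640 × 2/6 = $11,880. Book value $13,240.
Accumulated through year 2 = $42,940 − $13,240 = $29,700.

$29,700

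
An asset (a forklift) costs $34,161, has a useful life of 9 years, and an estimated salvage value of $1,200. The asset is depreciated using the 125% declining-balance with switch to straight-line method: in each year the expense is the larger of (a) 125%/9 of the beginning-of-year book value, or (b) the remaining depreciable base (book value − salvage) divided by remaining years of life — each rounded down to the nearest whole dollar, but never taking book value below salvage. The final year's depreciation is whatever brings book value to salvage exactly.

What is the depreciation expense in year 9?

Depreciable base = $34,161 − $1,200 = $32,961.
Year 1: DB = ⌊$34,161 × 125%/9⌋ = $4,744; SL = ⌊$32,961/9⌋ = $3,662 → take DB $4,744. Book value $29,417.
Year 2: DB = ⌊$29,417 × 125%/9⌋ = $4,085; SL = ⌊$28,217/8⌋ = $3,527 → take DB $4,085. Book value $25,332.
Year 3: DB = ⌊$25,332 × 125%/9⌋ = $3,518; SL = ⌊$24,132/7⌋ = $3,447 → take DB $3,518. Book value $21,814.
Year 4: DB = ⌊$21,814 × 125%/9⌋ = $3,029; SL = ⌊$20,614/6⌋ = $3,435 → take SL $3,435. Book value $18,379.
Year 5: DB = ⌊$18,379 × 125%/9⌋ = $2,552; SL = ⌊$17,179/5⌋ = $3,435 → take SL $3,435. Book value $14,944.
Year 6: DB = ⌊$14,944 × 125%/9⌋ = $2,075; SL = ⌊$13,744/4⌋ = $3,436 → take SL $3,436. Book value $11,508.
Year 7: DB = ⌊$11,508 × 125%/9⌋ = $1,598; SL = ⌊$10,308/3⌋ = $3,436 → take SL $3,436. Book value $8,072.
Year 8: DB = ⌊$8,072 × 125%/9⌋ = $1,121; SL = ⌊$6,872/2⌋ = $3,436 → take SL $3,436. Book value $4,636.
Year 9 (final): $4,636 − $1,200 = $3,436. Book value $1,200.

$3,436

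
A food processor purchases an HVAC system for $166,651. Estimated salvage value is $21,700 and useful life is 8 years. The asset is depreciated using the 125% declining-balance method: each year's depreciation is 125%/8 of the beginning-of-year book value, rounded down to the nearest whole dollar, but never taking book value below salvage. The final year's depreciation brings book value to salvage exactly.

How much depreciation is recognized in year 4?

Depreciable base = $166,651 − $21,700 = $144,951.
Year 1: ⌊$166,651 × 125%/8⌋ = $26,039. Book value $140,612.
Year 2: ⌊$140,612 × 125%/8⌋ = $21,970. Book value $118,642.
Year 3: ⌊$118,642 × 125%/8⌋ = $18,537. Book value $100,105.
Year 4: ⌊$100,105 × 125%/8⌋ = $15,641. Book value $84,464.

$15,641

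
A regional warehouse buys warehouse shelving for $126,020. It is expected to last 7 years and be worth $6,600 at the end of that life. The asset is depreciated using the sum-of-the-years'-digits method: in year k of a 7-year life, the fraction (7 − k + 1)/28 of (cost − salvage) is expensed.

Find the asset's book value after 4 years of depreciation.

$32,190

Depreciable base = $126,020 − $6,600 = $119,420.
Sum of the years' digits = 7+6+5+4+3+2+1 = 28.
Year 1: $119,420 × 7/28 = $29,855. Book value $96,165.
Year 2: $119,420 × 6/28 = $25,590. Book value $70,575.
Year 3: $119,420 × 5/28 = $21,325. Book value $49,250.
Year 4: $119,420 × 4/28 = $17,060. Book value $32,190.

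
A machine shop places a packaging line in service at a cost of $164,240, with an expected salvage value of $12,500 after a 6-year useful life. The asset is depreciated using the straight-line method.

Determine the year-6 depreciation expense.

Depreciable base = $164,240 − $12,500 = $151,740.
Annual expense = $151,740 / 6 = $25,290.

$25,290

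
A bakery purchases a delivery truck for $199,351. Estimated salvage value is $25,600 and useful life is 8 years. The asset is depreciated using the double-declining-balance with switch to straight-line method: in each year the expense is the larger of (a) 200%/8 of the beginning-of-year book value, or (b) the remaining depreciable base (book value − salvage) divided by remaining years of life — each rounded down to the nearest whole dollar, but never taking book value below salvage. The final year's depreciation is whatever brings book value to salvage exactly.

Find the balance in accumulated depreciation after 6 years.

$163,870

Depreciable base = $199,351 − $25,600 = $173,751.
Year 1: DB = ⌊$199,351 × 200%/8⌋ = $49,837; SL = ⌊$173,751/8⌋ = $21,718 → take DB $49,837. Book value $149,514.
Year 2: DB = ⌊$149,514 × 200%/8⌋ = $37,378; SL = ⌊$123,914/7⌋ = $17,702 → take DB $37,378. Book value $112,136.
Year 3: DB = ⌊$112,136 × 200%/8⌋ = $28,034; SL = ⌊$86,536/6⌋ = $14,422 → take DB $28,034. Book value $84,102.
Year 4: DB = ⌊$84,102 × 200%/8⌋ = $21,025; SL = ⌊$58,502/5⌋ = $11,700 → take DB $21,025. Book value $63,077.
Year 5: DB = ⌊$63,077 × 200%/8⌋ = $15,769; SL = ⌊$37,477/4⌋ = $9,369 → take DB $15,769. Book value $47,308.
Year 6: DB = ⌊$47,308 × 200%/8⌋ = $11,827; SL = ⌊$21,708/3⌋ = $7,236 → take DB $11,827. Book value $35,481.
Accumulated through year 6 = $199,351 − $35,481 = $163,870.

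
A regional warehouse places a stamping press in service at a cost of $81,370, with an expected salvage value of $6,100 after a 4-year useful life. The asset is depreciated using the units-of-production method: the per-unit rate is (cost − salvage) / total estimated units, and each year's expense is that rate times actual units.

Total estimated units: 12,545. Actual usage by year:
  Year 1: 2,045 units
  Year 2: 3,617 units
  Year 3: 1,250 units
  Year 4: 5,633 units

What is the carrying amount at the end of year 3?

$39,898

Depreciable base = $81,370 − $6,100 = $75,270.
Rate = $75,270 / 12,545 units = $6 per unit.
Year 1: 2,045 × $6 = $12,270. Book value $69,100.
Year 2: 3,617 × $6 = $21,702. Book value $47,398.
Year 3: 1,250 × $6 = $7,500. Book value $39,898.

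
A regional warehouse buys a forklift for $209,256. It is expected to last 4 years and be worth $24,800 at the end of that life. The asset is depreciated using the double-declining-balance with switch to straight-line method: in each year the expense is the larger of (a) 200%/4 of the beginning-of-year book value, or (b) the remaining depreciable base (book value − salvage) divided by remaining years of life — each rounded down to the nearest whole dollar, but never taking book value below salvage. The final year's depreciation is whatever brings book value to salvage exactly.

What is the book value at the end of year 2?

$52,314

Depreciable base = $209,256 − $24,800 = $184,456.
Year 1: DB = ⌊$209,256 × 200%/4⌋ = $104,628; SL = ⌊$184,456/4⌋ = $46,114 → take DB $104,628. Book value $104,628.
Year 2: DB = ⌊$104,628 × 200%/4⌋ = $52,314; SL = ⌊$79,828/3⌋ = $26,609 → take DB $52,314. Book value $52,314.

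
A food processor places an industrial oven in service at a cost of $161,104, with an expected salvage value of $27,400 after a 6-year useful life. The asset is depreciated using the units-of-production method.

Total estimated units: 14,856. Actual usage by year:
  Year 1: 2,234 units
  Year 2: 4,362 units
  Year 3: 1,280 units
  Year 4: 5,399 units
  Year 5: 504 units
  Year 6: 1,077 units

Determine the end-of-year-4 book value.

Depreciable base = $161,104 − $27,400 = $133,704.
Rate = $133,704 / 14,856 units = $9 per unit.
Year 1: 2,234 × $9 = $20,106. Book value $140,998.
Year 2: 4,362 × $9 = $39,258. Book value $101,740.
Year 3: 1,280 × $9 = $11,520. Book value $90,220.
Year 4: 5,399 × $9 = $48,591. Book value $41,629.

$41,629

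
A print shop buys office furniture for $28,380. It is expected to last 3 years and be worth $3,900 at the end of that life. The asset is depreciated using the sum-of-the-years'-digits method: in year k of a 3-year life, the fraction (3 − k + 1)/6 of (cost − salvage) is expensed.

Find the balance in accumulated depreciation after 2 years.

$20,400

Depreciable base = $28,380 − $3,900 = $24,480.
Sum of the years' digits = 3+2+1 = 6.
Year 1: $24,480 × 3/6 = $12,240. Book value $16,140.
Year 2: $24,480 × 2/6 = $8,160. Book value $7,980.
Accumulated through year 2 = $28,380 − $7,980 = $20,400.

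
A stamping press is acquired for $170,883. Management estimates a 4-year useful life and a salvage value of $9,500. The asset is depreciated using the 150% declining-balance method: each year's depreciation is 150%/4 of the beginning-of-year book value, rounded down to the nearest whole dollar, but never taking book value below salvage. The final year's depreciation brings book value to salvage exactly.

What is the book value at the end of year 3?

$41,720

Depreciable base = $170,883 − $9,500 = $161,383.
Year 1: ⌊$170,883 × 150%/4⌋ = $64,081. Book value $106,802.
Year 2: ⌊$106,802 × 150%/4⌋ = $40,050. Book value $66,752.
Year 3: ⌊$66,752 × 150%/4⌋ = $25,032. Book value $41,720.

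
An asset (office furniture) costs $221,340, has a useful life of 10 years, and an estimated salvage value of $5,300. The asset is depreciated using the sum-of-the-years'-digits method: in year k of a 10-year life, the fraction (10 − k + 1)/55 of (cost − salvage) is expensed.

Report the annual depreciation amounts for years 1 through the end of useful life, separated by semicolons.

$39,280; $35,352; $31,424; $27,496; $23,568; $19,640; $15,712; $11,784; $7,856; $3,928

Depreciable base = $221,340 − $5,300 = $216,040.
Sum of the years' digits = 10+9+8+7+6+5+4+3+2+1 = 55.
Year 1: $216,040 × 10/55 = $39,280. Book value $182,060.
Year 2: $216,040 × 9/55 = $35,352. Book value $146,708.
Year 3: $216,040 × 8/55 = $31,424. Book value $115,284.
Year 4: $216,040 × 7/55 = $27,496. Book value $87,788.
Year 5: $216,040 × 6/55 = $23,568. Book value $64,220.
Year 6: $216,040 × 5/55 = $19,640. Book value $44,580.
Year 7: $216,040 × 4/55 = $15,712. Book value $28,868.
Year 8: $216,040 × 3/55 = $11,784. Book value $17,084.
Year 9: $216,040 × 2/55 = $7,856. Book value $9,228.
Year 10: $216,040 × 1/55 = $3,928. Book value $5,300.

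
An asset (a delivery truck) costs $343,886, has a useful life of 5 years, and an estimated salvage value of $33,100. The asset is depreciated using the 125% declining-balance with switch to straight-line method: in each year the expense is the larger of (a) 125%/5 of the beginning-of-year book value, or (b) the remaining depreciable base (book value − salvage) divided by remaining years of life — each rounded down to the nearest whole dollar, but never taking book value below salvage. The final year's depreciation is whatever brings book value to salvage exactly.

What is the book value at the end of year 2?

Depreciable base = $343,886 − $33,100 = $310,786.
Year 1: DB = ⌊$343,886 × 125%/5⌋ = $85,971; SL = ⌊$310,786/5⌋ = $62,157 → take DB $85,971. Book value $257,915.
Year 2: DB = ⌊$257,915 × 125%/5⌋ = $64,478; SL = ⌊$224,815/4⌋ = $56,203 → take DB $64,478. Book value $193,437.

$193,437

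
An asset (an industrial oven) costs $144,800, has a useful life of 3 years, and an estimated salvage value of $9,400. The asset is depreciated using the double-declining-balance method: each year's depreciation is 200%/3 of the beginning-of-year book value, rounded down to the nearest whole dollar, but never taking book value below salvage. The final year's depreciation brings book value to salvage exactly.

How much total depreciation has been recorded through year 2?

$128,711

Depreciable base = $144,800 − $9,400 = $135,400.
Year 1: ⌊$144,800 × 200%/3⌋ = $96,533. Book value $48,267.
Year 2: ⌊$48,267 × 200%/3⌋ = $32,178. Book value $16,089.
Accumulated through year 2 = $144,800 − $16,089 = $128,711.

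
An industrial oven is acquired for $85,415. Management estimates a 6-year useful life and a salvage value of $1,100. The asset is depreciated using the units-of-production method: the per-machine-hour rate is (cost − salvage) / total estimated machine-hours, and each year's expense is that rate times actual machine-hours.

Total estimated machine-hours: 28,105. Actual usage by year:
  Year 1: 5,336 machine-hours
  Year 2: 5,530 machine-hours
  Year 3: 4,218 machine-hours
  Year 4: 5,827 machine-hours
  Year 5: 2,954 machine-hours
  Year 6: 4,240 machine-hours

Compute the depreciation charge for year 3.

$12,654

Depreciable base = $85,415 − $1,100 = $84,315.
Rate = $84,315 / 28,105 machine-hours = $3 per machine-hour.
Year 1: 5,336 × $3 = $16,008. Book value $69,407.
Year 2: 5,530 × $3 = $16,590. Book value $52,817.
Year 3: 4,218 × $3 = $12,654. Book value $40,163.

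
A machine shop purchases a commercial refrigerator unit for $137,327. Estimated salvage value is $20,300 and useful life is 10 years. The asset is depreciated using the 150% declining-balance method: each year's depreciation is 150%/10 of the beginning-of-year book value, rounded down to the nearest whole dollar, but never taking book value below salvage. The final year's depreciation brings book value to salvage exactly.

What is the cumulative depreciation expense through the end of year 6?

$85,533

Depreciable base = $137,327 − $20,300 = $117,027.
Year 1: ⌊$137,327 × 150%/10⌋ = $20,599. Book value $116,728.
Year 2: ⌊$116,728 × 150%/10⌋ = $17,509. Book value $99,219.
Year 3: ⌊$99,219 × 150%/10⌋ = $14,882. Book value $84,337.
Year 4: ⌊$84,337 × 150%/10⌋ = $12,650. Book value $71,687.
Year 5: ⌊$71,687 × 150%/10⌋ = $10,753. Book value $60,934.
Year 6: ⌊$60,934 × 150%/10⌋ = $9,140. Book value $51,794.
Accumulated through year 6 = $137,327 − $51,794 = $85,533.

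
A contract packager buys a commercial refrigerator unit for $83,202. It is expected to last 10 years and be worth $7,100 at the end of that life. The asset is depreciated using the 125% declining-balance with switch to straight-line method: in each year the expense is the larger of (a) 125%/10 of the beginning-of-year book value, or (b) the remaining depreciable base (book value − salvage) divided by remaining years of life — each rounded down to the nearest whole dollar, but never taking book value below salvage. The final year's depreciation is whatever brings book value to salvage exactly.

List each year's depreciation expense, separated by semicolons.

$10,400; $9,100; $7,962; $6,967; $6,945; $6,945; $6,945; $6,946; $6,946; $6,946

Depreciable base = $83,202 − $7,100 = $76,102.
Year 1: DB = ⌊$83,202 × 125%/10⌋ = $10,400; SL = ⌊$76,102/10⌋ = $7,610 → take DB $10,400. Book value $72,802.
Year 2: DB = ⌊$72,802 × 125%/10⌋ = $9,100; SL = ⌊$65,702/9⌋ = $7,300 → take DB $9,100. Book value $63,702.
Year 3: DB = ⌊$63,702 × 125%/10⌋ = $7,962; SL = ⌊$56,602/8⌋ = $7,075 → take DB $7,962. Book value $55,740.
Year 4: DB = ⌊$55,740 × 125%/10⌋ = $6,967; SL = ⌊$48,640/7⌋ = $6,948 → take DB $6,967. Book value $48,773.
Year 5: DB = ⌊$48,773 × 125%/10⌋ = $6,096; SL = ⌊$41,673/6⌋ = $6,945 → take SL $6,945. Book value $41,828.
Year 6: DB = ⌊$41,828 × 125%/10⌋ = $5,228; SL = ⌊$34,728/5⌋ = $6,945 → take SL $6,945. Book value $34,883.
Year 7: DB = ⌊$34,883 × 125%/10⌋ = $4,360; SL = ⌊$27,783/4⌋ = $6,945 → take SL $6,945. Book value $27,938.
Year 8: DB = ⌊$27,938 × 125%/10⌋ = $3,492; SL = ⌊$20,838/3⌋ = $6,946 → take SL $6,946. Book value $20,992.
Year 9: DB = ⌊$20,992 × 125%/10⌋ = $2,624; SL = ⌊$13,892/2⌋ = $6,946 → take SL $6,946. Book value $14,046.
Year 10 (final): $14,046 − $7,100 = $6,946. Book value $7,100.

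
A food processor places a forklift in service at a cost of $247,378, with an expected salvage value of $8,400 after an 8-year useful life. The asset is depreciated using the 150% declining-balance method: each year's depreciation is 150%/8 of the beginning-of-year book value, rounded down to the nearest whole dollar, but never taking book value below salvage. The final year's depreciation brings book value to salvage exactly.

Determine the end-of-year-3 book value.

$132,689

Depreciable base = $247,378 − $8,400 = $238,978.
Year 1: ⌊$247,378 × 150%/8⌋ = $46,383. Book value $200,995.
Year 2: ⌊$200,995 × 150%/8⌋ = $37,686. Book value $163,309.
Year 3: ⌊$163,309 × 150%/8⌋ = $30,620. Book value $132,689.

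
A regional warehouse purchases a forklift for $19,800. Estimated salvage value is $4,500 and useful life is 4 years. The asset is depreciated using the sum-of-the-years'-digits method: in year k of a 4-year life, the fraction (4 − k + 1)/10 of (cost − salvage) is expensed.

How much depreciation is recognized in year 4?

$1,530

Depreciable base = $19,800 − $4,500 = $15,300.
Sum of the years' digits = 4+3+2+1 = 10.
Year 1: $15,300 × 4/10 = $6,120. Book value $13,680.
Year 2: $15,300 × 3/10 = $4,590. Book value $9,090.
Year 3: $15,300 × 2/10 = $3,060. Book value $6,030.
Year 4: $15,300 × 1/10 = $1,530. Book value $4,500.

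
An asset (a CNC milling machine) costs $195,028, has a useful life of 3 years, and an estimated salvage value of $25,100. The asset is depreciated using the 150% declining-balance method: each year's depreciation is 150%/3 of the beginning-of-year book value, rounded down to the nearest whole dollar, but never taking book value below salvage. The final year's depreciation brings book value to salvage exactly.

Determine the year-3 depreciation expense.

Depreciable base = $195,028 − $25,100 = $169,928.
Year 1: ⌊$195,028 × 150%/3⌋ = $97,514. Book value $97,514.
Year 2: ⌊$97,514 × 150%/3⌋ = $48,757. Book value $48,757.
Year 3 (final): $48,757 − $25,100 = $23,657. Book value $25,100.

$23,657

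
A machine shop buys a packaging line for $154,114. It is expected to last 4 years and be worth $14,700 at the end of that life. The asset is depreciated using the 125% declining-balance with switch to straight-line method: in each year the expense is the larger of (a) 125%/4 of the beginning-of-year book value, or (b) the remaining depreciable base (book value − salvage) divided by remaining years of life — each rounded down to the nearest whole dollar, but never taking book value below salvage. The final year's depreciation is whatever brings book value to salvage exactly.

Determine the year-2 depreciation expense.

$33,110

Depreciable base = $154,114 − $14,700 = $139,414.
Year 1: DB = ⌊$154,114 × 125%/4⌋ = $48,160; SL = ⌊$139,414/4⌋ = $34,853 → take DB $48,160. Book value $105,954.
Year 2: DB = ⌊$105,954 × 125%/4⌋ = $33,110; SL = ⌊$91,254/3⌋ = $30,418 → take DB $33,110. Book value $72,844.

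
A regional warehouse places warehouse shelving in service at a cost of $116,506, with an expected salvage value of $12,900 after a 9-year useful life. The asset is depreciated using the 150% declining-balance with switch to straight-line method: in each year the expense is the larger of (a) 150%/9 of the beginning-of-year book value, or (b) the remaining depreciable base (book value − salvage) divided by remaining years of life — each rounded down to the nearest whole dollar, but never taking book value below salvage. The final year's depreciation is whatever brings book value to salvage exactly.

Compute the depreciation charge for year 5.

Depreciable base = $116,506 − $12,900 = $103,606.
Year 1: DB = ⌊$116,506 × 150%/9⌋ = $19,417; SL = ⌊$103,606/9⌋ = $11,511 → take DB $19,417. Book value $97,089.
Year 2: DB = ⌊$97,089 × 150%/9⌋ = $16,181; SL = ⌊$84,189/8⌋ = $10,523 → take DB $16,181. Book value $80,908.
Year 3: DB = ⌊$80,908 × 150%/9⌋ = $13,484; SL = ⌊$68,008/7⌋ = $9,715 → take DB $13,484. Book value $67,424.
Year 4: DB = ⌊$67,424 × 150%/9⌋ = $11,237; SL = ⌊$54,524/6⌋ = $9,087 → take DB $11,237. Book value $56,187.
Year 5: DB = ⌊$56,187 × 150%/9⌋ = $9,364; SL = ⌊$43,287/5⌋ = $8,657 → take DB $9,364. Book value $46,823.

$9,364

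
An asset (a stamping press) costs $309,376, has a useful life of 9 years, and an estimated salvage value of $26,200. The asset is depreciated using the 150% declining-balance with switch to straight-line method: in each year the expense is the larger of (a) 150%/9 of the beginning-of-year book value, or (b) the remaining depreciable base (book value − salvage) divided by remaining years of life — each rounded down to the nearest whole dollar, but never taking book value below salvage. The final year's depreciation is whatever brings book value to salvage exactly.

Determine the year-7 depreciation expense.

Depreciable base = $309,376 − $26,200 = $283,176.
Year 1: DB = ⌊$309,376 × 150%/9⌋ = $51,562; SL = ⌊$283,176/9⌋ = $31,464 → take DB $51,562. Book value $257,814.
Year 2: DB = ⌊$257,814 × 150%/9⌋ = $42,969; SL = ⌊$231,614/8⌋ = $28,951 → take DB $42,969. Book value $214,845.
Year 3: DB = ⌊$214,845 × 150%/9⌋ = $35,807; SL = ⌊$188,645/7⌋ = $26,949 → take DB $35,807. Book value $179,038.
Year 4: DB = ⌊$179,038 × 150%/9⌋ = $29,839; SL = ⌊$152,838/6⌋ = $25,473 → take DB $29,839. Book value $149,199.
Year 5: DB = ⌊$149,199 × 150%/9⌋ = $24,866; SL = ⌊$122,999/5⌋ = $24,599 → take DB $24,866. Book value $124,333.
Year 6: DB = ⌊$124,333 × 150%/9⌋ = $20,722; SL = ⌊$98,133/4⌋ = $24,533 → take SL $24,533. Book value $99,800.
Year 7: DB = ⌊$99,800 × 150%/9⌋ = $16,633; SL = ⌊$73,600/3⌋ = $24,533 → take SL $24,533. Book value $75,267.

$24,533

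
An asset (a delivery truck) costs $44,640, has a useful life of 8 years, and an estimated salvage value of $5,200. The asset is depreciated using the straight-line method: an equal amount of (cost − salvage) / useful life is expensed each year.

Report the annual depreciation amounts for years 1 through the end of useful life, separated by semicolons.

Depreciable base = $44,640 − $5,200 = $39,440.
Annual expense = $39,440 / 8 = $4,930.
End of year 1: book value $39,710.
End of year 2: book value $34,780.
End of year 3: book value $29,850.
End of year 4: book value $24,920.
End of year 5: book value $19,990.
End of year 6: book value $15,060.
End of year 7: book value $10,130.
End of year 8: book value $5,200.

$4,930; $4,930; $4,930; $4,930; $4,930; $4,930; $4,930; $4,930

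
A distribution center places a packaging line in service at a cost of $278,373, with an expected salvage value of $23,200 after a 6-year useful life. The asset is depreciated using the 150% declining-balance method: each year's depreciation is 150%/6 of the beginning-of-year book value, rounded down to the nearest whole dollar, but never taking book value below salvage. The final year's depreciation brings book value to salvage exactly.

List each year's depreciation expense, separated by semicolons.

Depreciable base = $278,373 − $23,200 = $255,173.
Year 1: ⌊$278,373 × 150%/6⌋ = $69,593. Book value $208,780.
Year 2: ⌊$208,780 × 150%/6⌋ = $52,195. Book value $156,585.
Year 3: ⌊$156,585 × 150%/6⌋ = $39,146. Book value $117,439.
Year 4: ⌊$117,439 × 150%/6⌋ = $29,359. Book value $88,080.
Year 5: ⌊$88,080 × 150%/6⌋ = $22,020. Book value $66,060.
Year 6 (final): $66,060 − $23,200 = $42,860. Book value $23,200.

$69,593; $52,195; $39,146; $29,359; $22,020; $42,860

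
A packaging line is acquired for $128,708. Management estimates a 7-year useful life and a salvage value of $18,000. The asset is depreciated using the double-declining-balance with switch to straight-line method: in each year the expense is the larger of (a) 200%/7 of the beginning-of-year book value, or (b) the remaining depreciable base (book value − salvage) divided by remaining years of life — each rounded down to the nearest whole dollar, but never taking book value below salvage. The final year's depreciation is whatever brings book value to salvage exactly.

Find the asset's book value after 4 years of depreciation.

$33,505

Depreciable base = $128,708 − $18,000 = $110,708.
Year 1: DB = ⌊$128,708 × 200%/7⌋ = $36,773; SL = ⌊$110,708/7⌋ = $15,815 → take DB $36,773. Book value $91,935.
Year 2: DB = ⌊$91,935 × 200%/7⌋ = $26,267; SL = ⌊$73,935/6⌋ = $12,322 → take DB $26,267. Book value $65,668.
Year 3: DB = ⌊$65,668 × 200%/7⌋ = $18,762; SL = ⌊$47,668/5⌋ = $9,533 → take DB $18,762. Book value $46,906.
Year 4: DB = ⌊$46,906 × 200%/7⌋ = $13,401; SL = ⌊$28,906/4⌋ = $7,226 → take DB $13,401. Book value $33,505.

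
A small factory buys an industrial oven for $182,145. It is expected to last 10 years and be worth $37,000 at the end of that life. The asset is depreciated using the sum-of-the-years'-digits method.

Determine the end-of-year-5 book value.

Depreciable base = $182,145 − $37,000 = $145,145.
Sum of the years' digits = 10+9+8+7+6+5+4+3+2+1 = 55.
Year 1: $145,145 × 10/55 = $26,390. Book value $155,755.
Year 2: $145,145 × 9/55 = $23,751. Book value $132,004.
Year 3: $145,145 × 8/55 = $21,112. Book value $110,892.
Year 4: $145,145 × 7/55 = $18,473. Book value $92,419.
Year 5: $145,145 × 6/55 = $15,834. Book value $76,585.

$76,585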